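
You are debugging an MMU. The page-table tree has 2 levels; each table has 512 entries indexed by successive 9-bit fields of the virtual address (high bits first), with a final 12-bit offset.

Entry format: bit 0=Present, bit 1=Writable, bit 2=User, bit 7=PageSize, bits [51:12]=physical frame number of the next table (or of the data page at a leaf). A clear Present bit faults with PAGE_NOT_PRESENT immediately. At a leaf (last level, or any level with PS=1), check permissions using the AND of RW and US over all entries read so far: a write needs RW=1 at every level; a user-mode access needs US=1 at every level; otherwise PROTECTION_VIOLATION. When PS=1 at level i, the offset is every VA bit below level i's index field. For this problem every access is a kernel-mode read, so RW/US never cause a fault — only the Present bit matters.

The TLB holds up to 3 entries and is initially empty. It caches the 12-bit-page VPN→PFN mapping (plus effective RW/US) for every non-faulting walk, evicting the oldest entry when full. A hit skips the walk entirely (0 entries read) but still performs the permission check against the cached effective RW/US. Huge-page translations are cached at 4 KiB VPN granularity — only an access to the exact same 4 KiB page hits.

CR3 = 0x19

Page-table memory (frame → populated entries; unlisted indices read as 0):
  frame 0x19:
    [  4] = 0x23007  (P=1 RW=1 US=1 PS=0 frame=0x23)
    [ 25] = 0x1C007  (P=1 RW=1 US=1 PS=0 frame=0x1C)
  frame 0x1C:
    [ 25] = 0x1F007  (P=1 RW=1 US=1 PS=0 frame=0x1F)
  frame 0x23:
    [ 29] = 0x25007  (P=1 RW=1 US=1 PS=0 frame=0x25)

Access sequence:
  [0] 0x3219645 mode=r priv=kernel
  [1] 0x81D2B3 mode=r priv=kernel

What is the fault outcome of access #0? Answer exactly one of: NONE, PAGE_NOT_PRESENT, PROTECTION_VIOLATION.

Per-access translation:
#0 VA=0x3219645 (r,kernel):
  L0 @0x19[25] → 0x1C007  P=1,RW=1,US=1,PS=0
  L1 @0x1C[25] → 0x1F007  P=1,RW=1,US=1,PS=0
  ✓ 0x1F645  — 2 lookups
#1 VA=0x81D2B3 (r,kernel):
  L0 @0x19[4] → 0x23007  P=1,RW=1,US=1,PS=0
  L1 @0x23[29] → 0x25007  P=1,RW=1,US=1,PS=0
  ✓ 0x252B3  — 2 lookups

Access #0 fault: NONE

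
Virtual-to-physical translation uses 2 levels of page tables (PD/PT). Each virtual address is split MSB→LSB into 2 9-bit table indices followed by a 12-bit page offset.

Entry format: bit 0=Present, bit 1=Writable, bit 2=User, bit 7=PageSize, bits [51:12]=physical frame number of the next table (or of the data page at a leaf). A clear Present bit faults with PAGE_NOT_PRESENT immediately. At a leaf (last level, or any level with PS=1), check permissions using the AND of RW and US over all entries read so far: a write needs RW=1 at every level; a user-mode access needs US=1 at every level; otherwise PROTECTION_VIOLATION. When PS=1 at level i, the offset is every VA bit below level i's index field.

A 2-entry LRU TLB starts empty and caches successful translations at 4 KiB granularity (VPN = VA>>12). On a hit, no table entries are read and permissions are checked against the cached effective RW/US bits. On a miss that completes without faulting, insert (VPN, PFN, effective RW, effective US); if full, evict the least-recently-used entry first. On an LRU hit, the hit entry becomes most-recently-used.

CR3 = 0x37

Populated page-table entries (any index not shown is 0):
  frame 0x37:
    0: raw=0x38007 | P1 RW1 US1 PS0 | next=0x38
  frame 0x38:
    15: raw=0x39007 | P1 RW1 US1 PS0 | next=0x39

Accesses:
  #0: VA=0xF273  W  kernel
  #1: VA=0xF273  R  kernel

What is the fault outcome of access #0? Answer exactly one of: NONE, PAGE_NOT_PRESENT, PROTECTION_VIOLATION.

Walk each access:
#0 VA=0xF273 (w,kernel):
  [0] read 0x37 idx=0: raw=0x38007 flags P=1 W=1 U=1 S=0
  [1] read 0x38 idx=15: raw=0x39007 flags P=1 W=1 U=1 S=0
  ✓ 0x39273  — 2 lookups
#1 VA=0xF273 (r,kernel):
  TLB hit vpn=0xF → PA=0x39273

Access #0 fault: NONE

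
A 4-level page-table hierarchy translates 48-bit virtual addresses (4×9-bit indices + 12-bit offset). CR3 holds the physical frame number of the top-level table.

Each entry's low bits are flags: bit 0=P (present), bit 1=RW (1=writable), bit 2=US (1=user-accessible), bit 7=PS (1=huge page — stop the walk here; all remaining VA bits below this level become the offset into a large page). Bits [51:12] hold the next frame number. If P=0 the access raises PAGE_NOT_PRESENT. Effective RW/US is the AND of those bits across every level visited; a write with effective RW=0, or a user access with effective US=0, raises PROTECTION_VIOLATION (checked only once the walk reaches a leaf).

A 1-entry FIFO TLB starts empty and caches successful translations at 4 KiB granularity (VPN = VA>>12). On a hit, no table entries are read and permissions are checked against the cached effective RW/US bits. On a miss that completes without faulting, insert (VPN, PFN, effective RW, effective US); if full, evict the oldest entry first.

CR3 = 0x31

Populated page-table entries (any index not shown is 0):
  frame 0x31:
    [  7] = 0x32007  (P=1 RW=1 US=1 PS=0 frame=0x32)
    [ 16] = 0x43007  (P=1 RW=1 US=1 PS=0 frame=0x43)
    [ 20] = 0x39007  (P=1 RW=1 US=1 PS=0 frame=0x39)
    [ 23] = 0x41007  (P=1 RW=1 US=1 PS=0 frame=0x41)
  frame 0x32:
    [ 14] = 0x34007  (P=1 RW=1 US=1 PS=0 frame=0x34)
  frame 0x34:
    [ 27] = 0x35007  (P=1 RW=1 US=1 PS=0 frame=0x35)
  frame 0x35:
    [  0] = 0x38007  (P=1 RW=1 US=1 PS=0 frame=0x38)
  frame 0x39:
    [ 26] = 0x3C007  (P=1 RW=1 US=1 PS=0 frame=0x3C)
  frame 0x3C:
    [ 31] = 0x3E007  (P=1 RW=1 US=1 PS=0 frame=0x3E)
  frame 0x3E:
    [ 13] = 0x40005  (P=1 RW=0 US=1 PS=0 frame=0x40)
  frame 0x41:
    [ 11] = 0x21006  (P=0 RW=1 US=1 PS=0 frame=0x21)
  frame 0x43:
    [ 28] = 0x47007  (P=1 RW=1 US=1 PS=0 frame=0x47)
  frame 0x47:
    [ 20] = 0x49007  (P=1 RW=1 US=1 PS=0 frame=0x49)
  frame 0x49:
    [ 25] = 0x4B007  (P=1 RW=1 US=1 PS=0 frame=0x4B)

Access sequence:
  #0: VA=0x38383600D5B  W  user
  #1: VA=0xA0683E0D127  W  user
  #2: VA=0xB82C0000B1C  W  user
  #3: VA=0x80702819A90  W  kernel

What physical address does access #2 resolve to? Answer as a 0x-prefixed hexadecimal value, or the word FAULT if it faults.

Trace:
#0 VA=0x38383600D5B (w,user):
  L0: frame=0x31 idx=7 entry=0x32007 [P=1 RW=1 US=1 PS=0]
  L1: frame=0x32 idx=14 entry=0x34007 [P=1 RW=1 US=1 PS=0]
  L2: frame=0x34 idx=27 entry=0x35007 [P=1 RW=1 US=1 PS=0]
  L3: frame=0x35 idx=0 entry=0x38007 [P=1 RW=1 US=1 PS=0]
  → PA=0x38D5B  (4 entries read)
#1 VA=0xA0683E0D127 (w,user):
  L0: frame=0x31 idx=20 entry=0x39007 [P=1 RW=1 US=1 PS=0]
  L1: frame=0x39 idx=26 entry=0x3C007 [P=1 RW=1 US=1 PS=0]
  L2: frame=0x3C idx=31 entry=0x3E007 [P=1 RW=1 US=1 PS=0]
  L3: frame=0x3E idx=13 entry=0x40005 [P=1 RW=0 US=1 PS=0]
  → PROTECTION_VIOLATION  (4 entries read)
#2 VA=0xB82C0000B1C (w,user):
  L0: frame=0x31 idx=23 entry=0x41007 [P=1 RW=1 US=1 PS=0]
  L1: frame=0x41 idx=11 entry=0x21006 [P=0 RW=1 US=1 PS=0]
  → PAGE_NOT_PRESENT  (2 entries read)
#3 VA=0x80702819A90 (w,kernel):
  L0: frame=0x31 idx=16 entry=0x43007 [P=1 RW=1 US=1 PS=0]
  L1: frame=0x43 idx=28 entry=0x47007 [P=1 RW=1 US=1 PS=0]
  L2: frame=0x47 idx=20 entry=0x49007 [P=1 RW=1 US=1 PS=0]
  L3: frame=0x49 idx=25 entry=0x4B007 [P=1 RW=1 US=1 PS=0]
  → PA=0x4BA90  (4 entries read)

Access #2 PA: FAULT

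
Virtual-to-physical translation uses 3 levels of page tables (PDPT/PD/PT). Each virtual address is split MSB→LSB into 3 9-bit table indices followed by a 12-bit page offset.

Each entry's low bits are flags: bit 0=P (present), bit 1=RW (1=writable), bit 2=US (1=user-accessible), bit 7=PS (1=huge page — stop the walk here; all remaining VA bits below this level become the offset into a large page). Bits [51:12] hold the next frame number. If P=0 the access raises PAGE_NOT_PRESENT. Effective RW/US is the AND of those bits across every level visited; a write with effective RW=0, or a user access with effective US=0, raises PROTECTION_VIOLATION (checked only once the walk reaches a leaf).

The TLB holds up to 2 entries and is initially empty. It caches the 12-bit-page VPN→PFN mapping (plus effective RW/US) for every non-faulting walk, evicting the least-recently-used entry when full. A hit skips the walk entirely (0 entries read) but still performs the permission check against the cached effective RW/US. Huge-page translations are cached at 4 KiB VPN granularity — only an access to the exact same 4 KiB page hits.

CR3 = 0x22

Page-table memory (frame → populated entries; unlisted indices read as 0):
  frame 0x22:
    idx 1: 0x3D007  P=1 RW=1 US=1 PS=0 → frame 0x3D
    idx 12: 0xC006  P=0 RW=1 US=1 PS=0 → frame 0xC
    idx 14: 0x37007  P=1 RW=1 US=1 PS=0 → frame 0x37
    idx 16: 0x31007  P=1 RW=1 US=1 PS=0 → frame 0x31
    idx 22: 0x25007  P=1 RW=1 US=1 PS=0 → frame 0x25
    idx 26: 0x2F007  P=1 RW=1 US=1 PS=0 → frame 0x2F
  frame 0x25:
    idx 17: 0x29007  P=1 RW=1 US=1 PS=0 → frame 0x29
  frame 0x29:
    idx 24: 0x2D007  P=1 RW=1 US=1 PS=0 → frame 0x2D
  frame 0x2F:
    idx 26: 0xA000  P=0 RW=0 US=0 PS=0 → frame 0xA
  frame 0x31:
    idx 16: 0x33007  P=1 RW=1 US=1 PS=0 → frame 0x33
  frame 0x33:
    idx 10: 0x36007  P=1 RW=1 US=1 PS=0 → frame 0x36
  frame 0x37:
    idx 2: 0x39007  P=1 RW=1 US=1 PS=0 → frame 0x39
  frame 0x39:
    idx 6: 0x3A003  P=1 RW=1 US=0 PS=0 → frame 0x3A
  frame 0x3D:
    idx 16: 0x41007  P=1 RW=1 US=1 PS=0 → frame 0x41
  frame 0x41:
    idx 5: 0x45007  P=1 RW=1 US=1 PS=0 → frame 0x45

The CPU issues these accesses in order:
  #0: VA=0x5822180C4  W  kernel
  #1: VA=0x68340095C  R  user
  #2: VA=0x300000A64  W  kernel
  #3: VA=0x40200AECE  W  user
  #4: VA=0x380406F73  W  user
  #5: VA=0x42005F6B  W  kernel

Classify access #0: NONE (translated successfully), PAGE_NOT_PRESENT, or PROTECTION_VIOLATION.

Trace:
#0 VA=0x5822180C4 (w,kernel):
  [0] read 0x22 idx=22: raw=0x25007 flags P=1 W=1 U=1 S=0
  [1] read 0x25 idx=17: raw=0x29007 flags P=1 W=1 U=1 S=0
  [2] read 0x29 idx=24: raw=0x2D007 flags P=1 W=1 U=1 S=0
  ⇒ phys 0x2D0C4  [3 reads]
#1 VA=0x68340095C (r,user):
  [0] read 0x22 idx=26: raw=0x2F007 flags P=1 W=1 U=1 S=0
  [1] read 0x2F idx=26: raw=0xA000 flags P=0 W=0 U=0 S=0
  ✗ PAGE_NOT_PRESENT  [2 reads]
#2 VA=0x300000A64 (w,kernel):
  [0] read 0x22 idx=12: raw=0xC006 flags P=0 W=1 U=1 S=0
  ✗ PAGE_NOT_PRESENT  [1 reads]
#3 VA=0x40200AECE (w,user):
  [0] read 0x22 idx=16: raw=0x31007 flags P=1 W=1 U=1 S=0
  [1] read 0x31 idx=16: raw=0x33007 flags P=1 W=1 U=1 S=0
  [2] read 0x33 idx=10: raw=0x36007 flags P=1 W=1 U=1 S=0
  ⇒ phys 0x36ECE  [3 reads]
#4 VA=0x380406F73 (w,user):
  [0] read 0x22 idx=14: raw=0x37007 flags P=1 W=1 U=1 S=0
  [1] read 0x37 idx=2: raw=0x39007 flags P=1 W=1 U=1 S=0
  [2] read 0x39 idx=6: raw=0x3A003 flags P=1 W=1 U=0 S=0
  ✗ PROTECTION_VIOLATION  [3 reads]
#5 VA=0x42005F6B (w,kernel):
  [0] read 0x22 idx=1: raw=0x3D007 flags P=1 W=1 U=1 S=0
  [1] read 0x3D idx=16: raw=0x41007 flags P=1 W=1 U=1 S=0
  [2] read 0x41 idx=5: raw=0x45007 flags P=1 W=1 U=1 S=0
  ⇒ phys 0x45F6B  [3 reads]

Access #0 fault: NONE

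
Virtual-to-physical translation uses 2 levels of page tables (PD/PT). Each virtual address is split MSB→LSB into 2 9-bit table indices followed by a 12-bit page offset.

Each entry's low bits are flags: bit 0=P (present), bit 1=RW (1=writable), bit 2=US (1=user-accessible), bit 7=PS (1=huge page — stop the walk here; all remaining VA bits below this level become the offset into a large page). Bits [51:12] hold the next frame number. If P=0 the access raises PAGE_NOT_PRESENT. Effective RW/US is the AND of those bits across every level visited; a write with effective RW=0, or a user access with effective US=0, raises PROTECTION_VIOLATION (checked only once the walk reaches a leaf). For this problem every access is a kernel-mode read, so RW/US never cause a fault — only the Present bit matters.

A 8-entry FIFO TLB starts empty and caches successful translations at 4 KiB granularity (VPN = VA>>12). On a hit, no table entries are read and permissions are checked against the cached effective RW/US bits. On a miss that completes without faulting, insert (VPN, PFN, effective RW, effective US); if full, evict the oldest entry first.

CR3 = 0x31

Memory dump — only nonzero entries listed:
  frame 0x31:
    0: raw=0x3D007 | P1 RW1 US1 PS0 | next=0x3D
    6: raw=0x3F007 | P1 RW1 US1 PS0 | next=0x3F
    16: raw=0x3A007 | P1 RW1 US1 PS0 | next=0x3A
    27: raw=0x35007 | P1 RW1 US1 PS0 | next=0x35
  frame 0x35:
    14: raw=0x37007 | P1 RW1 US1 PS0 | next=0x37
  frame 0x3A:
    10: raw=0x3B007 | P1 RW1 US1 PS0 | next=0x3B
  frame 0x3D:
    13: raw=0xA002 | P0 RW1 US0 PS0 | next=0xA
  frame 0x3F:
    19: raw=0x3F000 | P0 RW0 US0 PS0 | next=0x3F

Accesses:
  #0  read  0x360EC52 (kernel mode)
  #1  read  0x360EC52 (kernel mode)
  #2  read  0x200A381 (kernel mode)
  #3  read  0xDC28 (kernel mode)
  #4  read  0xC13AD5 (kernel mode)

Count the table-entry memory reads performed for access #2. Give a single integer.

Trace:
#0 VA=0x360EC52 (r,kernel):
  [0] read 0x31 idx=27: raw=0x35007 flags P=1 W=1 U=1 S=0
  [1] read 0x35 idx=14: raw=0x37007 flags P=1 W=1 U=1 S=0
  ✓ 0x37C52  — 2 lookups
#1 VA=0x360EC52 (r,kernel):
  TLB hit vpn=0x360E → PA=0x37C52
#2 VA=0x200A381 (r,kernel):
  [0] read 0x31 idx=16: raw=0x3A007 flags P=1 W=1 U=1 S=0
  [1] read 0x3A idx=10: raw=0x3B007 flags P=1 W=1 U=1 S=0
  ✓ 0x3B381  — 2 lookups
#3 VA=0xDC28 (r,kernel):
  [0] read 0x31 idx=0: raw=0x3D007 flags P=1 W=1 U=1 S=0
  [1] read 0x3D idx=13: raw=0xA002 flags P=0 W=1 U=0 S=0
  → PAGE_NOT_PRESENT  (2 entries read)
#4 VA=0xC13AD5 (r,kernel):
  [0] read 0x31 idx=6: raw=0x3F007 flags P=1 W=1 U=1 S=0
  [1] read 0x3F idx=19: raw=0x3F000 flags P=0 W=0 U=0 S=0
  → PAGE_NOT_PRESENT  (2 entries read)

Entries read for #2: 2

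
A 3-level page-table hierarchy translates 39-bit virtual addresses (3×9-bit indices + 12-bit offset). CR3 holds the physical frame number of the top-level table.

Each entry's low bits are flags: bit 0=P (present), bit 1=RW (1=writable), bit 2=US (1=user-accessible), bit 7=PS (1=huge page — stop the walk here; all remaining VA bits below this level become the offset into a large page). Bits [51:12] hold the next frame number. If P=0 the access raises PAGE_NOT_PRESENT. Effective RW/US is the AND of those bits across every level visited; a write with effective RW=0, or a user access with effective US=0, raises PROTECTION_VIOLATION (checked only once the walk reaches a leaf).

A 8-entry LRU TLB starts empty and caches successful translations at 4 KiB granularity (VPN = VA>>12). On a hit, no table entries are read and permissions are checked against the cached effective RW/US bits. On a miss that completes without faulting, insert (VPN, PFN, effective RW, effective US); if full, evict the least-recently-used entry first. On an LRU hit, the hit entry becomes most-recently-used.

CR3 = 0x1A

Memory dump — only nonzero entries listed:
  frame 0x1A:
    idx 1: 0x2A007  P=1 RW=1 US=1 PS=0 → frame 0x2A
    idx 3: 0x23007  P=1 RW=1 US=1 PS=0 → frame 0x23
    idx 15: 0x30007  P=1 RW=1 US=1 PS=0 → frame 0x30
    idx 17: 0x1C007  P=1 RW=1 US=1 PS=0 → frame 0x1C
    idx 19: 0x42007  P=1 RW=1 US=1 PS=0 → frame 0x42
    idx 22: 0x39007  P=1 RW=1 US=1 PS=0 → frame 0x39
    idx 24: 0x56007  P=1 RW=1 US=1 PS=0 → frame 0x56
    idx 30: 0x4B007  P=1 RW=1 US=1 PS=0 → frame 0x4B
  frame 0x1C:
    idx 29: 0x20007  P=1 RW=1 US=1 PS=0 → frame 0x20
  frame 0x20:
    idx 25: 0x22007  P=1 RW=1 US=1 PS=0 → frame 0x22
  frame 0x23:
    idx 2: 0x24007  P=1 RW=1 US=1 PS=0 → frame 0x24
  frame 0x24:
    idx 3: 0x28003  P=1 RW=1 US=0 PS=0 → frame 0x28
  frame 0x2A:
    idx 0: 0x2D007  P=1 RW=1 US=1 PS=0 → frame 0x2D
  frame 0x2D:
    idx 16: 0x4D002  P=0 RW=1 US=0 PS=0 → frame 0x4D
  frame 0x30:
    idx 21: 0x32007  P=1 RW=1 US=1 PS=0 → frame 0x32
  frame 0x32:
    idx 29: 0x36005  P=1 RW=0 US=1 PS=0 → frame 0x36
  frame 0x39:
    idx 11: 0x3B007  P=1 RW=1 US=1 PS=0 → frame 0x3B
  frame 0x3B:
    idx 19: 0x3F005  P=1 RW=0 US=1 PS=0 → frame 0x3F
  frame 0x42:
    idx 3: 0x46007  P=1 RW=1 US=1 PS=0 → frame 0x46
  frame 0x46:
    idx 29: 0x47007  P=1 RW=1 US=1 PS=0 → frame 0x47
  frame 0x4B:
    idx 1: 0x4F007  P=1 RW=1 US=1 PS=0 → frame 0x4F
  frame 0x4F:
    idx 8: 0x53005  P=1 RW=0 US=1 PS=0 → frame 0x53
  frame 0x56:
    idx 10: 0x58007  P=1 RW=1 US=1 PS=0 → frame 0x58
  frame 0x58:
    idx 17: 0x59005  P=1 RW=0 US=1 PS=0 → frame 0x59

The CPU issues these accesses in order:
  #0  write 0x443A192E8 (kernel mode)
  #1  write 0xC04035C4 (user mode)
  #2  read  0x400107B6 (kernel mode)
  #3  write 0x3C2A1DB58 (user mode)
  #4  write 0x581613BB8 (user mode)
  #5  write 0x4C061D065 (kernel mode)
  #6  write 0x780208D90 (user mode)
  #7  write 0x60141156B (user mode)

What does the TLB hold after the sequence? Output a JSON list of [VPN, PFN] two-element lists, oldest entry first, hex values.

Per-access translation:
#0 VA=0x443A192E8 (w,kernel):
  L0: frame=0x1A idx=17 entry=0x1C007 [P=1 RW=1 US=1 PS=0]
  L1: frame=0x1C idx=29 entry=0x20007 [P=1 RW=1 US=1 PS=0]
  L2: frame=0x20 idx=25 entry=0x22007 [P=1 RW=1 US=1 PS=0]
  ⇒ phys 0x222E8  [3 reads]
#1 VA=0xC04035C4 (w,user):
  L0: frame=0x1A idx=3 entry=0x23007 [P=1 RW=1 US=1 PS=0]
  L1: frame=0x23 idx=2 entry=0x24007 [P=1 RW=1 US=1 PS=0]
  L2: frame=0x24 idx=3 entry=0x28003 [P=1 RW=1 US=0 PS=0]
  → PROTECTION_VIOLATION  (3 entries read)
#2 VA=0x400107B6 (r,kernel):
  L0: frame=0x1A idx=1 entry=0x2A007 [P=1 RW=1 US=1 PS=0]
  L1: frame=0x2A idx=0 entry=0x2D007 [P=1 RW=1 US=1 PS=0]
  L2: frame=0x2D idx=16 entry=0x4D002 [P=0 RW=1 US=0 PS=0]
  → PAGE_NOT_PRESENT  (3 entries read)
#3 VA=0x3C2A1DB58 (w,user):
  L0: frame=0x1A idx=15 entry=0x30007 [P=1 RW=1 US=1 PS=0]
  L1: frame=0x30 idx=21 entry=0x32007 [P=1 RW=1 US=1 PS=0]
  L2: frame=0x32 idx=29 entry=0x36005 [P=1 RW=0 US=1 PS=0]
  → PROTECTION_VIOLATION  (3 entries read)
#4 VA=0x581613BB8 (w,user):
  L0: frame=0x1A idx=22 entry=0x39007 [P=1 RW=1 US=1 PS=0]
  L1: frame=0x39 idx=11 entry=0x3B007 [P=1 RW=1 US=1 PS=0]
  L2: frame=0x3B idx=19 entry=0x3F005 [P=1 RW=0 US=1 PS=0]
  → PROTECTION_VIOLATION  (3 entries read)
#5 VA=0x4C061D065 (w,kernel):
  L0: frame=0x1A idx=19 entry=0x42007 [P=1 RW=1 US=1 PS=0]
  L1: frame=0x42 idx=3 entry=0x46007 [P=1 RW=1 US=1 PS=0]
  L2: frame=0x46 idx=29 entry=0x47007 [P=1 RW=1 US=1 PS=0]
  ⇒ phys 0x47065  [3 reads]
#6 VA=0x780208D90 (w,user):
  L0: frame=0x1A idx=30 entry=0x4B007 [P=1 RW=1 US=1 PS=0]
  L1: frame=0x4B idx=1 entry=0x4F007 [P=1 RW=1 US=1 PS=0]
  L2: frame=0x4F idx=8 entry=0x53005 [P=1 RW=0 US=1 PS=0]
  → PROTECTION_VIOLATION  (3 entries read)
#7 VA=0x60141156B (w,user):
  L0: frame=0x1A idx=24 entry=0x56007 [P=1 RW=1 US=1 PS=0]
  L1: frame=0x56 idx=10 entry=0x58007 [P=1 RW=1 US=1 PS=0]
  L2: frame=0x58 idx=17 entry=0x59005 [P=1 RW=0 US=1 PS=0]
  → PROTECTION_VIOLATION  (3 entries read)

TLB: [["0x443A19", "0x22"], ["0x4C061D", "0x47"]]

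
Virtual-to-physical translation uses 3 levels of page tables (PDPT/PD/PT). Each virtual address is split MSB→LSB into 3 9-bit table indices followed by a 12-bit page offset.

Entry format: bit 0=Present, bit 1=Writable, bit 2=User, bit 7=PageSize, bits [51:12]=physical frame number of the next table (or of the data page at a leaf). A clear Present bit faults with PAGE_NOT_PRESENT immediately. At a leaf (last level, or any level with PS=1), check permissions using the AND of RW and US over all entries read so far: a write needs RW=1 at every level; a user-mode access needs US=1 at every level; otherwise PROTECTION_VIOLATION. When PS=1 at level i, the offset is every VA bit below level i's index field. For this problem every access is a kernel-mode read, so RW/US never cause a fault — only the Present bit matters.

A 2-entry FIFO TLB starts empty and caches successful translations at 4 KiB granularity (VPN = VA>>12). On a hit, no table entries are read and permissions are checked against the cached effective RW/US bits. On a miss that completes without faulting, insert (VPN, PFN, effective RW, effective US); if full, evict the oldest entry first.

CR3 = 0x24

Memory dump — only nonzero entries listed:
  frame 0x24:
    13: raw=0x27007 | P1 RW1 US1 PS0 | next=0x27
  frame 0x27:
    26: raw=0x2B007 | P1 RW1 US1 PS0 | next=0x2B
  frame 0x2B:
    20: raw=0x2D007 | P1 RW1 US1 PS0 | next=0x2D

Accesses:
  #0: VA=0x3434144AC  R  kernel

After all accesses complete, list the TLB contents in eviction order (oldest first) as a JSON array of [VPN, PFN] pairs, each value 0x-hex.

Per-access translation:
#0 VA=0x3434144AC (r,kernel):
  [0] read 0x24 idx=13: raw=0x27007 flags P=1 W=1 U=1 S=0
  [1] read 0x27 idx=26: raw=0x2B007 flags P=1 W=1 U=1 S=0
  [2] read 0x2B idx=20: raw=0x2D007 flags P=1 W=1 U=1 S=0
  → PA=0x2D4AC  (3 entries read)

TLB: [["0x343414", "0x2D"]]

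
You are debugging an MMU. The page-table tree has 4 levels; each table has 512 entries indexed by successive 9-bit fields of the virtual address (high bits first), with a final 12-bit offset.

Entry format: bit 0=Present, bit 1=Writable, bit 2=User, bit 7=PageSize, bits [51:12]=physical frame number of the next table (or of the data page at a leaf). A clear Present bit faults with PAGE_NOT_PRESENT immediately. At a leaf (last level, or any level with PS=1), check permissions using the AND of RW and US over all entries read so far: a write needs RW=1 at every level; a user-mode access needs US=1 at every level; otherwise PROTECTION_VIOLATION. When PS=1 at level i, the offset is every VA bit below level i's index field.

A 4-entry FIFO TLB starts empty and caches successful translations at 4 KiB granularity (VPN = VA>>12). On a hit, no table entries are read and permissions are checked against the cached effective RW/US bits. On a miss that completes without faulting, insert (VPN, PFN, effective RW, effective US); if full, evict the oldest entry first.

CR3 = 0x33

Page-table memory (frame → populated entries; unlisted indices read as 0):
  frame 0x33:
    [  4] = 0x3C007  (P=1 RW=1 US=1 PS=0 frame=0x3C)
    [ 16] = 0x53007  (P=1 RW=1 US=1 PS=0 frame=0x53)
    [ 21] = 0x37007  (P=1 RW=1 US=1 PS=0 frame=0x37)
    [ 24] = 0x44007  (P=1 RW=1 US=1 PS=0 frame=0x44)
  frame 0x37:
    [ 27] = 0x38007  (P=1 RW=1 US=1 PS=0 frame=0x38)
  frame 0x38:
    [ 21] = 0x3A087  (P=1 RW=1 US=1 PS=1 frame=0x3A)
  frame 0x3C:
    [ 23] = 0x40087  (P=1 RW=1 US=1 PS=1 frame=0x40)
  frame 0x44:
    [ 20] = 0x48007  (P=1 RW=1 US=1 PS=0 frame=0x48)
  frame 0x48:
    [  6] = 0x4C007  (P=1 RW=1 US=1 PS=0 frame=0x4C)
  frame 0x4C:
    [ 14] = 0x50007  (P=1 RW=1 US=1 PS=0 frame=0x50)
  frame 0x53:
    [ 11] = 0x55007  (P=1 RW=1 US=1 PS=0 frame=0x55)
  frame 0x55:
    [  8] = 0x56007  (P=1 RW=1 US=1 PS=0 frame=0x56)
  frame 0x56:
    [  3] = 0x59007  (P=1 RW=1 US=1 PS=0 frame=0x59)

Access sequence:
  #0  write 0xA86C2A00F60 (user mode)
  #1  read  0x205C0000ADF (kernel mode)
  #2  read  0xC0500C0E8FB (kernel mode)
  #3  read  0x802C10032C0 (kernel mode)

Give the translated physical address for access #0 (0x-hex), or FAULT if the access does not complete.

Walk each access:
#0 VA=0xA86C2A00F60 (w,user):
  [0] read 0x33 idx=21: raw=0x37007 flags P=1 W=1 U=1 S=0
  [1] read 0x37 idx=27: raw=0x38007 flags P=1 W=1 U=1 S=0
  [2] read 0x38 idx=21: raw=0x3A087 flags P=1 W=1 U=1 S=1
  → PA=0x3AF60 (huge @L2)  (3 entries read)
#1 VA=0x205C0000ADF (r,kernel):
  [0] read 0x33 idx=4: raw=0x3C007 flags P=1 W=1 U=1 S=0
  [1] read 0x3C idx=23: raw=0x40087 flags P=1 W=1 U=1 S=1
  → PA=0x40ADF (huge @L1)  (2 entries read)
#2 VA=0xC0500C0E8FB (r,kernel):
  [0] read 0x33 idx=24: raw=0x44007 flags P=1 W=1 U=1 S=0
  [1] read 0x44 idx=20: raw=0x48007 flags P=1 W=1 U=1 S=0
  [2] read 0x48 idx=6: raw=0x4C007 flags P=1 W=1 U=1 S=0
  [3] read 0x4C idx=14: raw=0x50007 flags P=1 W=1 U=1 S=0
  → PA=0x508FB  (4 entries read)
#3 VA=0x802C10032C0 (r,kernel):
  [0] read 0x33 idx=16: raw=0x53007 flags P=1 W=1 U=1 S=0
  [1] read 0x53 idx=11: raw=0x55007 flags P=1 W=1 U=1 S=0
  [2] read 0x55 idx=8: raw=0x56007 flags P=1 W=1 U=1 S=0
  [3] read 0x56 idx=3: raw=0x59007 flags P=1 W=1 U=1 S=0
  → PA=0x592C0  (4 entries read)

Access #0 PA: 0x3AF60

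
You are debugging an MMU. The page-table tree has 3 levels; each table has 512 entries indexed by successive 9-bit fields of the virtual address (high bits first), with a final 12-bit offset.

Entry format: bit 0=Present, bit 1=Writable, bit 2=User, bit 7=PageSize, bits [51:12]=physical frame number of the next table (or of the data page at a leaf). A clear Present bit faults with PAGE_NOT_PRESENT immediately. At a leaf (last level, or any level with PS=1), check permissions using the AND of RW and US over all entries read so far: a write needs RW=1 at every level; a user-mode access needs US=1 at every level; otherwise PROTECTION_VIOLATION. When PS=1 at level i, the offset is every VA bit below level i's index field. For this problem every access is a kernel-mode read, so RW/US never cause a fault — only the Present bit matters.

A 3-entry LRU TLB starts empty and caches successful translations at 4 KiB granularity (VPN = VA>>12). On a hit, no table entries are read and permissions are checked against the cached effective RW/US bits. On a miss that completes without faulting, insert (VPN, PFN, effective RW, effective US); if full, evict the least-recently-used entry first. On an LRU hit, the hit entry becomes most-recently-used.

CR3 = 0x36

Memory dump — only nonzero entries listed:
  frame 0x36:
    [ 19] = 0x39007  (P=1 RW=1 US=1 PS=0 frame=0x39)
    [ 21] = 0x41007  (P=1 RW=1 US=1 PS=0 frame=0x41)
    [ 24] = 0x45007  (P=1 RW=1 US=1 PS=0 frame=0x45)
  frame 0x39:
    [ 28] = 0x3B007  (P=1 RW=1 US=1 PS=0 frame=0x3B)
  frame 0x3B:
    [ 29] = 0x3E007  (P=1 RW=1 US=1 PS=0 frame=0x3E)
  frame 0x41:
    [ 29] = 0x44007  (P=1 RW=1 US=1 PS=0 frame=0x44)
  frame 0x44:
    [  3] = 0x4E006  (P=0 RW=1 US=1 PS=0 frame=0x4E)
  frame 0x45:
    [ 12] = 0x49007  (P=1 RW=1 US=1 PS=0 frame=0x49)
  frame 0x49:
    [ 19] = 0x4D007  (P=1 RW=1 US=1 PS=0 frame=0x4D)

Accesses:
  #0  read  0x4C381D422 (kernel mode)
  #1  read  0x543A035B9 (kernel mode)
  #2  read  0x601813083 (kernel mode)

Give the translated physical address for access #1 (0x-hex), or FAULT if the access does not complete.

Trace:
#0 VA=0x4C381D422 (r,kernel):
  L0 @0x36[19] → 0x39007  P=1,RW=1,US=1,PS=0
  L1 @0x39[28] → 0x3B007  P=1,RW=1,US=1,PS=0
  L2 @0x3B[29] → 0x3E007  P=1,RW=1,US=1,PS=0
  ✓ 0x3E422  — 3 lookups
#1 VA=0x543A035B9 (r,kernel):
  L0 @0x36[21] → 0x41007  P=1,RW=1,US=1,PS=0
  L1 @0x41[29] → 0x44007  P=1,RW=1,US=1,PS=0
  L2 @0x44[3] → 0x4E006  P=0,RW=1,US=1,PS=0
  ✗ PAGE_NOT_PRESENT  [3 reads]
#2 VA=0x601813083 (r,kernel):
  L0 @0x36[24] → 0x45007  P=1,RW=1,US=1,PS=0
  L1 @0x45[12] → 0x49007  P=1,RW=1,US=1,PS=0
  L2 @0x49[19] → 0x4D007  P=1,RW=1,US=1,PS=0
  ✓ 0x4D083  — 3 lookups

Access #1 PA: FAULT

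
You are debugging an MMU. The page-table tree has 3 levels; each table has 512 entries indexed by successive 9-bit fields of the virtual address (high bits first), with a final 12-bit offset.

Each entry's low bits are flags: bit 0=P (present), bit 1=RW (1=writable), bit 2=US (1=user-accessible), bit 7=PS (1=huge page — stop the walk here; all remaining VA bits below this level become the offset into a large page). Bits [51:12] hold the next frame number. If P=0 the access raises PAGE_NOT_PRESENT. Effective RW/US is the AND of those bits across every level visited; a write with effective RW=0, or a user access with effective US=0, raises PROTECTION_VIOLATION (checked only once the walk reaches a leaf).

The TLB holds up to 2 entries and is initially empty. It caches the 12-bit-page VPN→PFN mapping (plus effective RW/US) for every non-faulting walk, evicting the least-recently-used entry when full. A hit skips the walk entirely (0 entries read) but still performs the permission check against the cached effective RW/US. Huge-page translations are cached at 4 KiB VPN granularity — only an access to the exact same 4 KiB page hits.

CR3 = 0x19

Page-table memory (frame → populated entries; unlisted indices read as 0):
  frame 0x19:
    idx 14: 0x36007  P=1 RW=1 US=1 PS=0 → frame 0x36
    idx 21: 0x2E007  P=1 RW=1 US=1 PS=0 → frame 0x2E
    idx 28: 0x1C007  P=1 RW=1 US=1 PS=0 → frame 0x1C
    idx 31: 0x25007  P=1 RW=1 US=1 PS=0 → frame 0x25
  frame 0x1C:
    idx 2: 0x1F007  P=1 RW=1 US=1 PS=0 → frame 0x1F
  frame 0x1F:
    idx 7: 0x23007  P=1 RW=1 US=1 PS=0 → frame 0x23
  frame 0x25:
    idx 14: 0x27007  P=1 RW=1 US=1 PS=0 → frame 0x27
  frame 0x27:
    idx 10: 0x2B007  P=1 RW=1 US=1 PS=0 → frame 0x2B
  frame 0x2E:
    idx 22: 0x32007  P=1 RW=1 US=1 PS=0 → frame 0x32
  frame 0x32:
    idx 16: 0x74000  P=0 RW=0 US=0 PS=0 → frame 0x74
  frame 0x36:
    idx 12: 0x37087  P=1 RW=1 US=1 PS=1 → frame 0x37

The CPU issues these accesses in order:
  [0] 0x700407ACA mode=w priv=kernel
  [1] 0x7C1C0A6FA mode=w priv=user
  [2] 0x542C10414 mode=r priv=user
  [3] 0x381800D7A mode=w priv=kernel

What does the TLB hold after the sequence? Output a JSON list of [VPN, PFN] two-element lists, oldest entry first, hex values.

Per-access translation:
#0 VA=0x700407ACA (w,kernel):
  [0] read 0x19 idx=28: raw=0x1C007 flags P=1 W=1 U=1 S=0
  [1] read 0x1C idx=2: raw=0x1F007 flags P=1 W=1 U=1 S=0
  [2] read 0x1F idx=7: raw=0x23007 flags P=1 W=1 U=1 S=0
  ⇒ phys 0x23ACA  [3 reads]
#1 VA=0x7C1C0A6FA (w,user):
  [0] read 0x19 idx=31: raw=0x25007 flags P=1 W=1 U=1 S=0
  [1] read 0x25 idx=14: raw=0x27007 flags P=1 W=1 U=1 S=0
  [2] read 0x27 idx=10: raw=0x2B007 flags P=1 W=1 U=1 S=0
  ⇒ phys 0x2B6FA  [3 reads]
#2 VA=0x542C10414 (r,user):
  [0] read 0x19 idx=21: raw=0x2E007 flags P=1 W=1 U=1 S=0
  [1] read 0x2E idx=22: raw=0x32007 flags P=1 W=1 U=1 S=0
  [2] read 0x32 idx=16: raw=0x74000 flags P=0 W=0 U=0 S=0
  ✗ PAGE_NOT_PRESENT  [3 reads]
#3 VA=0x381800D7A (w,kernel):
  [0] read 0x19 idx=14: raw=0x36007 flags P=1 W=1 U=1 S=0
  [1] read 0x36 idx=12: raw=0x37087 flags P=1 W=1 U=1 S=1
  ⇒ phys 0x37D7A (huge @L1)  [2 reads]

TLB: [["0x7C1C0A", "0x2B"], ["0x381800", "0x37"]]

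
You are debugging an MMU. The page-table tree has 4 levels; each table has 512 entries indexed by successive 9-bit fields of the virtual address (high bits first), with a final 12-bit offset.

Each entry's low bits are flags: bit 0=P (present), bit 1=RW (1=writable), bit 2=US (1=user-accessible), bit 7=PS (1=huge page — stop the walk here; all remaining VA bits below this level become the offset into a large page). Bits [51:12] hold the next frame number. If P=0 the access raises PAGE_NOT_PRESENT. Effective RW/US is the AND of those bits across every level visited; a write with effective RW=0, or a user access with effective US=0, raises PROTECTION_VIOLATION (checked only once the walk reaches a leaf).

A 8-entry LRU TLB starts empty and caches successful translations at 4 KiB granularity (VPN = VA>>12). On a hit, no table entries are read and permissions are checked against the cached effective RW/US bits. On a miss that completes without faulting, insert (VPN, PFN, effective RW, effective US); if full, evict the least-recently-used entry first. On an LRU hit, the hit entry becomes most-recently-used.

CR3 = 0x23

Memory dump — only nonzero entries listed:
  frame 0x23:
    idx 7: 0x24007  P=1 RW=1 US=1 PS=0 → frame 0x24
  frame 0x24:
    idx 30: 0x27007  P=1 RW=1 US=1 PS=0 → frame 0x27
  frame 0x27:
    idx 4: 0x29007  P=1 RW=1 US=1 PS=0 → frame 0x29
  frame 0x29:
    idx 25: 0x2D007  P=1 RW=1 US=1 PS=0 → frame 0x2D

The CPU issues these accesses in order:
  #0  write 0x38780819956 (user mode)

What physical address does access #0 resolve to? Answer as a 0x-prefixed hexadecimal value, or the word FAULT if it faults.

Walk each access:
#0 VA=0x38780819956 (w,user):
  [0] read 0x23 idx=7: raw=0x24007 flags P=1 W=1 U=1 S=0
  [1] read 0x24 idx=30: raw=0x27007 flags P=1 W=1 U=1 S=0
  [2] read 0x27 idx=4: raw=0x29007 flags P=1 W=1 U=1 S=0
  [3] read 0x29 idx=25: raw=0x2D007 flags P=1 W=1 U=1 S=0
  ✓ 0x2D956  — 4 lookups

Access #0 PA: 0x2D956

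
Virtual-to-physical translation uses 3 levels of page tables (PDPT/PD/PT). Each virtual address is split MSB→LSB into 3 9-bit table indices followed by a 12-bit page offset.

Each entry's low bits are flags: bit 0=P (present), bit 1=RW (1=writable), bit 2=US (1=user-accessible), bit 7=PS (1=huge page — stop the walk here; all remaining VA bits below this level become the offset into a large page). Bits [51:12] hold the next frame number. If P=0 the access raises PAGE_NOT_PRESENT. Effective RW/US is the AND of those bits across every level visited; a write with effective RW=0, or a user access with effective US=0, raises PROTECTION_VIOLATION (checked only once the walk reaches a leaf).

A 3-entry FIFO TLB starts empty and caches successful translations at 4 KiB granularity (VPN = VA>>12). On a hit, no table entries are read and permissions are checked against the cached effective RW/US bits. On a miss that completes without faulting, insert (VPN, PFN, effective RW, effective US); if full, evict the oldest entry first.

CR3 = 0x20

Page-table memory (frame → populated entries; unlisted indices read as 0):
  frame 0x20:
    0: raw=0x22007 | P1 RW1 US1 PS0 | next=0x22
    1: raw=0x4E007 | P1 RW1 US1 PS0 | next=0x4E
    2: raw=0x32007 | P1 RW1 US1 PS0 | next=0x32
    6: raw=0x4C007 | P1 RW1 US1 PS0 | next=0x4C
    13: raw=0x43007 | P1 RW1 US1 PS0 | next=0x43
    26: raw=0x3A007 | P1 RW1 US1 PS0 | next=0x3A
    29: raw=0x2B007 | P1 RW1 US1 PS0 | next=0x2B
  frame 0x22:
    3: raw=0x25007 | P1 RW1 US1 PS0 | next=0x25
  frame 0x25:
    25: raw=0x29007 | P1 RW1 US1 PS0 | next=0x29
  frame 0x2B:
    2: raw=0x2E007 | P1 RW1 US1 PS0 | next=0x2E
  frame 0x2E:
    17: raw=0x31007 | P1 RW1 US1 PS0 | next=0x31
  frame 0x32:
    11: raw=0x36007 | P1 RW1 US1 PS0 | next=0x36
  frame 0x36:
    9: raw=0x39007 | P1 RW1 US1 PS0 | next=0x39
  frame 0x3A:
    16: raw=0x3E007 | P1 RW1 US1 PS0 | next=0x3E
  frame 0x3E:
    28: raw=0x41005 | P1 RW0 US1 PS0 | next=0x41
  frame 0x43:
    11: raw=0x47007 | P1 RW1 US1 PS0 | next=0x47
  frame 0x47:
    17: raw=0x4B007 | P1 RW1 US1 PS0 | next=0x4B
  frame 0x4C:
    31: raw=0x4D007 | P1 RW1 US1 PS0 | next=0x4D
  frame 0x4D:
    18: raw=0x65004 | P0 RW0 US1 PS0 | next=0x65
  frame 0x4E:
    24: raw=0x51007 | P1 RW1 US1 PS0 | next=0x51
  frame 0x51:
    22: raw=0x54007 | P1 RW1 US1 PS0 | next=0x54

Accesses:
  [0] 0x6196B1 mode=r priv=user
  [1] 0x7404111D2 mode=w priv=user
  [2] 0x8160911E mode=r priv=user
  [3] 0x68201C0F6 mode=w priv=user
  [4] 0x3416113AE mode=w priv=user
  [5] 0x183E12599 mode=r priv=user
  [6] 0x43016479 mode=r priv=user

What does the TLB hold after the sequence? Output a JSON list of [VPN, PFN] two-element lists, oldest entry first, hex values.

Walk each access:
#0 VA=0x6196B1 (r,user):
  L0: frame=0x20 idx=0 entry=0x22007 [P=1 RW=1 US=1 PS=0]
  L1: frame=0x22 idx=3 entry=0x25007 [P=1 RW=1 US=1 PS=0]
  L2: frame=0x25 idx=25 entry=0x29007 [P=1 RW=1 US=1 PS=0]
  → PA=0x296B1  (3 entries read)
#1 VA=0x7404111D2 (w,user):
  L0: frame=0x20 idx=29 entry=0x2B007 [P=1 RW=1 US=1 PS=0]
  L1: frame=0x2B idx=2 entry=0x2E007 [P=1 RW=1 US=1 PS=0]
  L2: frame=0x2E idx=17 entry=0x31007 [P=1 RW=1 US=1 PS=0]
  → PA=0x311D2  (3 entries read)
#2 VA=0x8160911E (r,user):
  L0: frame=0x20 idx=2 entry=0x32007 [P=1 RW=1 US=1 PS=0]
  L1: frame=0x32 idx=11 entry=0x36007 [P=1 RW=1 US=1 PS=0]
  L2: frame=0x36 idx=9 entry=0x39007 [P=1 RW=1 US=1 PS=0]
  → PA=0x3911E  (3 entries read)
#3 VA=0x68201C0F6 (w,user):
  L0: frame=0x20 idx=26 entry=0x3A007 [P=1 RW=1 US=1 PS=0]
  L1: frame=0x3A idx=16 entry=0x3E007 [P=1 RW=1 US=1 PS=0]
  L2: frame=0x3E idx=28 entry=0x41005 [P=1 RW=0 US=1 PS=0]
  ✗ PROTECTION_VIOLATION  [3 reads]
#4 VA=0x3416113AE (w,user):
  L0: frame=0x20 idx=13 entry=0x43007 [P=1 RW=1 US=1 PS=0]
  L1: frame=0x43 idx=11 entry=0x47007 [P=1 RW=1 US=1 PS=0]
  L2: frame=0x47 idx=17 entry=0x4B007 [P=1 RW=1 US=1 PS=0]
  → PA=0x4B3AE  (3 entries read)
#5 VA=0x183E12599 (r,user):
  L0: frame=0x20 idx=6 entry=0x4C007 [P=1 RW=1 US=1 PS=0]
  L1: frame=0x4C idx=31 entry=0x4D007 [P=1 RW=1 US=1 PS=0]
  L2: frame=0x4D idx=18 entry=0x65004 [P=0 RW=0 US=1 PS=0]
  ✗ PAGE_NOT_PRESENT  [3 reads]
#6 VA=0x43016479 (r,user):
  L0: frame=0x20 idx=1 entry=0x4E007 [P=1 RW=1 US=1 PS=0]
  L1: frame=0x4E idx=24 entry=0x51007 [P=1 RW=1 US=1 PS=0]
  L2: frame=0x51 idx=22 entry=0x54007 [P=1 RW=1 US=1 PS=0]
  → PA=0x54479  (3 entries read)

TLB: [["0x81609", "0x39"], ["0x341611", "0x4B"], ["0x43016", "0x54"]]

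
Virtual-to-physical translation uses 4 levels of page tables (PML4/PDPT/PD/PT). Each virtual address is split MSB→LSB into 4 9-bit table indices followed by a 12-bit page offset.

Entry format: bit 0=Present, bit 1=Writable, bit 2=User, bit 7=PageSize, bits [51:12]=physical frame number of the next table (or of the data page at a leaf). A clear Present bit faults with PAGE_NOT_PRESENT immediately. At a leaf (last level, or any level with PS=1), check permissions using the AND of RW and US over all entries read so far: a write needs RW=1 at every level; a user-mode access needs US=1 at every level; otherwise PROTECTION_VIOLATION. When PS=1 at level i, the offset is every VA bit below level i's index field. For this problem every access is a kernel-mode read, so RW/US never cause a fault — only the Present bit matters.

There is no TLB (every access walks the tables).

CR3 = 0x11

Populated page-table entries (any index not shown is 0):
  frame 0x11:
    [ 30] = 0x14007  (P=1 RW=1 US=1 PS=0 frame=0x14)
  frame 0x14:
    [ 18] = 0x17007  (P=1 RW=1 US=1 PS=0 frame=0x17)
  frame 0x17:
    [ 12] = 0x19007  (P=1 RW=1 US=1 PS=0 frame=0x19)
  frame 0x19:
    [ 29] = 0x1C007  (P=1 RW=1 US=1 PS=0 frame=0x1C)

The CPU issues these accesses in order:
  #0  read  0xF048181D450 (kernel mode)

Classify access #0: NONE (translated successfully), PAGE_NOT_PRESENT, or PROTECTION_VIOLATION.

Trace:
#0 VA=0xF048181D450 (r,kernel):
  L0 @0x11[30] → 0x14007  P=1,RW=1,US=1,PS=0
  L1 @0x14[18] → 0x17007  P=1,RW=1,US=1,PS=0
  L2 @0x17[12] → 0x19007  P=1,RW=1,US=1,PS=0
  L3 @0x19[29] → 0x1C007  P=1,RW=1,US=1,PS=0
  ✓ 0x1C450  — 4 lookups

Access #0 fault: NONE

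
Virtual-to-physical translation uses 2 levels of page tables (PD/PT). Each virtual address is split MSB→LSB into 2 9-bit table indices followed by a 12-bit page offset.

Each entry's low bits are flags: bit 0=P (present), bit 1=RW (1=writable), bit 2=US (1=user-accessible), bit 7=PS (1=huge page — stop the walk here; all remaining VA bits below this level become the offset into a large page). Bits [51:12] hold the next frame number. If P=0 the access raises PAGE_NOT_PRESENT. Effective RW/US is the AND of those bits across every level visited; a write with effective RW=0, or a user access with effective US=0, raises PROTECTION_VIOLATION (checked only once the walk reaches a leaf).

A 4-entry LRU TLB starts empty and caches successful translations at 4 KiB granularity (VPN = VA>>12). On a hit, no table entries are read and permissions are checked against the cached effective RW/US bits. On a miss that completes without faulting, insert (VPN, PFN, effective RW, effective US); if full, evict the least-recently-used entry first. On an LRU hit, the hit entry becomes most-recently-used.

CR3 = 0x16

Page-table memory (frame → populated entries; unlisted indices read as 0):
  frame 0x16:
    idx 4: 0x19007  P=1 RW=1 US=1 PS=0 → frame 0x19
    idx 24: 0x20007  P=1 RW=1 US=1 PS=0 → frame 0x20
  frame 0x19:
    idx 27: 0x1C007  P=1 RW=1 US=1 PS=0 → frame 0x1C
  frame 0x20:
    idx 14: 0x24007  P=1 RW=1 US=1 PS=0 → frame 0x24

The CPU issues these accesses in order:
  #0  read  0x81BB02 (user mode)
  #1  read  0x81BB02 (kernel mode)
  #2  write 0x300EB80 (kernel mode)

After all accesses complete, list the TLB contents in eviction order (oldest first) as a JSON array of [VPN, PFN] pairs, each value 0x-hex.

Per-access translation:
#0 VA=0x81BB02 (r,user):
  [0] read 0x16 idx=4: raw=0x19007 flags P=1 W=1 U=1 S=0
  [1] read 0x19 idx=27: raw=0x1C007 flags P=1 W=1 U=1 S=0
  ✓ 0x1CB02  — 2 lookups
#1 VA=0x81BB02 (r,kernel):
  TLB hit vpn=0x81B → PA=0x1CB02
#2 VA=0x300EB80 (w,kernel):
  [0] read 0x16 idx=24: raw=0x20007 flags P=1 W=1 U=1 S=0
  [1] read 0x20 idx=14: raw=0x24007 flags P=1 W=1 U=1 S=0
  ✓ 0x24B80  — 2 lookups

TLB: [["0x81B", "0x1C"], ["0x300E", "0x24"]]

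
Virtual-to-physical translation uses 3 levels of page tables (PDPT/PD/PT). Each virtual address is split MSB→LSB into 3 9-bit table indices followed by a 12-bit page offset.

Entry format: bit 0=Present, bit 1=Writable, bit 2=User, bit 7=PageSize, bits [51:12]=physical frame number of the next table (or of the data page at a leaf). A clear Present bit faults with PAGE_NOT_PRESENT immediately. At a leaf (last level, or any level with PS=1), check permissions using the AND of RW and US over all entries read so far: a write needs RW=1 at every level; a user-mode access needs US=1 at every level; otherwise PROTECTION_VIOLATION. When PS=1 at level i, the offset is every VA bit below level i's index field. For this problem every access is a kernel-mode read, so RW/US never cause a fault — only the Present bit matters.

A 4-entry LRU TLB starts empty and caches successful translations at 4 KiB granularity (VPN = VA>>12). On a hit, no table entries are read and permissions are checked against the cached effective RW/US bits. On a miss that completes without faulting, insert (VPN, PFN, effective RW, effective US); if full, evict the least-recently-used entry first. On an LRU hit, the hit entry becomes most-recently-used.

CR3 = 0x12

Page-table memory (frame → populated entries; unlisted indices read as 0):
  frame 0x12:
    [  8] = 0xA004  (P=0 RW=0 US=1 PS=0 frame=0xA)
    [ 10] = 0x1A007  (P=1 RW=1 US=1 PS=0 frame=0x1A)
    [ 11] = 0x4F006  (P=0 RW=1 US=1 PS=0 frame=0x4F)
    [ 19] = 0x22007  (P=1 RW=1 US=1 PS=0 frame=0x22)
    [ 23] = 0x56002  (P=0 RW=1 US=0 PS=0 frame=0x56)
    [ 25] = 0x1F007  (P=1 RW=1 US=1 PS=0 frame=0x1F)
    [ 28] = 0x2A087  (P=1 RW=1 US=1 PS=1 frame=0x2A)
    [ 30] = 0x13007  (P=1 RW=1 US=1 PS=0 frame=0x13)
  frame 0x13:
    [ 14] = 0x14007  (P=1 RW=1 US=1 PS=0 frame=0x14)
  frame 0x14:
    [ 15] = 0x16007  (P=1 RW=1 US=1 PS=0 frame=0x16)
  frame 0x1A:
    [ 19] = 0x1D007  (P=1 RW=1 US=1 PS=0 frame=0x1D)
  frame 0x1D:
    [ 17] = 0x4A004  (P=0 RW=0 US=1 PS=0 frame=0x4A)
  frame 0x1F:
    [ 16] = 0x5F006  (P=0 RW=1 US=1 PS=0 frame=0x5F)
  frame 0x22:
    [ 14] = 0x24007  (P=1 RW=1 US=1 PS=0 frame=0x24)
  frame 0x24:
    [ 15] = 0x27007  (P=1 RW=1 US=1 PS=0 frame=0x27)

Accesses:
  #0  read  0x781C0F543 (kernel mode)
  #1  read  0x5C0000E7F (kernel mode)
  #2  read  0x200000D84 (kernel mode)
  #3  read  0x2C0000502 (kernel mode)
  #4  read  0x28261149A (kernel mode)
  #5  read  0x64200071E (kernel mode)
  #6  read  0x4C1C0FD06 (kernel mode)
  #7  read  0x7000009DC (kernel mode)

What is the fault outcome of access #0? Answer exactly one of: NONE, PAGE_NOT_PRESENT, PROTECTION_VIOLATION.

Trace:
#0 VA=0x781C0F543 (r,kernel):
  L0 @0x12[30] → 0x13007  P=1,RW=1,US=1,PS=0
  L1 @0x13[14] → 0x14007  P=1,RW=1,US=1,PS=0
  L2 @0x14[15] → 0x16007  P=1,RW=1,US=1,PS=0
  ⇒ phys 0x16543  [3 reads]
#1 VA=0x5C0000E7F (r,kernel):
  L0 @0x12[23] → 0x56002  P=0,RW=1,US=0,PS=0
  ✗ PAGE_NOT_PRESENT  [1 reads]
#2 VA=0x200000D84 (r,kernel):
  L0 @0x12[8] → 0xA004  P=0,RW=0,US=1,PS=0
  ✗ PAGE_NOT_PRESENT  [1 reads]
#3 VA=0x2C0000502 (r,kernel):
  L0 @0x12[11] → 0x4F006  P=0,RW=1,US=1,PS=0
  ✗ PAGE_NOT_PRESENT  [1 reads]
#4 VA=0x28261149A (r,kernel):
  L0 @0x12[10] → 0x1A007  P=1,RW=1,US=1,PS=0
  L1 @0x1A[19] → 0x1D007  P=1,RW=1,US=1,PS=0
  L2 @0x1D[17] → 0x4A004  P=0,RW=0,US=1,PS=0
  ✗ PAGE_NOT_PRESENT  [3 reads]
#5 VA=0x64200071E (r,kernel):
  L0 @0x12[25] → 0x1F007  P=1,RW=1,US=1,PS=0
  L1 @0x1F[16] → 0x5F006  P=0,RW=1,US=1,PS=0
  ✗ PAGE_NOT_PRESENT  [2 reads]
#6 VA=0x4C1C0FD06 (r,kernel):
  L0 @0x12[19] → 0x22007  P=1,RW=1,US=1,PS=0
  L1 @0x22[14] → 0x24007  P=1,RW=1,US=1,PS=0
  L2 @0x24[15] → 0x27007  P=1,RW=1,US=1,PS=0
  ⇒ phys 0x27D06  [3 reads]
#7 VA=0x7000009DC (r,kernel):
  L0 @0x12[28] → 0x2A087  P=1,RW=1,US=1,PS=1
  ⇒ phys 0x2A9DC (huge @L0)  [1 reads]

Access #0 fault: NONE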